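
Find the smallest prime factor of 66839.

89

66839 is odd.
Digit sum 32, not divisible by 3.
Ends in 9: not divisible by 5.
7: 66839 = 7·9548 + 3
11: 66839 = 11·6076 + 3
13: 66839 = 13·5141 + 6
17: 66839 = 17·3931 + 12
19: 66839 = 19·3517 + 16
23: 66839 = 23·2906 + 1
29: 66839 = 29·2304 + 23
31: 66839 = 31·2156 + 3
37: 66839 = 37·1806 + 17
41: 66839 = 41·1630 + 9
43: 66839 = 43·1554 + 17
47: 66839 = 47·1422 + 5
53: 66839 = 53·1261 + 6
59: 66839 = 59·1132 + 51
61: 66839 = 61·1095 + 44
67: 66839 = 67·997 + 40
71: 66839 = 71·941 + 28
73: 66839 = 73·915 + 44
79: 66839 = 79·846 + 5
83: 66839 = 83·805 + 24
89: 66839 = 89·751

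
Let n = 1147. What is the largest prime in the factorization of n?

37

1147 = 31 · 37
37 is prime.
So 1147 = 31 · 37; the largest prime factor is 37.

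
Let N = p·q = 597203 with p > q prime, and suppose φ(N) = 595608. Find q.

599

φ(n) = (p−1)(q−1) = n − (p+q) + 1, so p + q = 597203 − 595608 + 1 = 1596.
p and q are the roots of t² − 1596t + 597203 = 0.
Discriminant: 1596² − 4·597203 = 2547216 − 2388812 = 158404; √158404 = 398.
q = (1596 − 398)/2 = 599, p = (1596 + 398)/2 = 997.
Check: 599 · 997 = 597203.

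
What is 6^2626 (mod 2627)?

6^1 ≡ 6 (mod 2627)
6^2 ≡ 6^2 = 36 ≡ 36 (mod 2627)
6^4 ≡ 36^2 = 1296 ≡ 1296 (mod 2627)
6^8 ≡ 1296^2 = 1679616 ≡ 963 (mod 2627)
6^16 ≡ 963^2 = 927369 ≡ 38 (mod 2627)
6^32 ≡ 38^2 = 1444 ≡ 1444 (mod 2627)
6^64 ≡ 1444^2 = 2085136 ≡ 1925 (mod 2627)
6^128 ≡ 1925^2 = 3705625 ≡ 1555 (mod 2627)
6^256 ≡ 1555^2 = 2418025 ≡ 1185 (mod 2627)
6^512 ≡ 1185^2 = 1404225 ≡ 1407 (mod 2627)
6^1024 ≡ 1407^2 = 1979649 ≡ 1518 (mod 2627)
6^2048 ≡ 1518^2 = 2304324 ≡ 445 (mod 2627)
2626 = 2048 + 512 + 64 + 2 in binary powers of 2.
So 6^2626 ≡ 445 · 1407 · 1925 · 36 ≡ 1923 (mod 2627).
Since 1923 ≠ 1, base 6 is a Fermat witness: 2627 is composite.

1923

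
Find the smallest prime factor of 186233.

186233 is odd.
Digit sum 23, not divisible by 3.
Ends in 3: not divisible by 5.
7: 186233 = 7·26604 + 5
11: 186233 = 11·16930 + 3
13: 186233 = 13·14325 + 8
17: 186233 = 17·10954 + 15
19: 186233 = 19·9801 + 14
23: 186233 = 23·8097 + 2
29: 186233 = 29·6421 + 24
31: 186233 = 31·6007 + 16
37: 186233 = 37·5033 + 12
41: 186233 = 41·4542 + 11
43: 186233 = 43·4331

43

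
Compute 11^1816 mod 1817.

11^1 ≡ 11 (mod 1817)
11^2 ≡ 11^2 = 121 ≡ 121 (mod 1817)
11^4 ≡ 121^2 = 14641 ≡ 105 (mod 1817)
11^8 ≡ 105^2 = 11025 ≡ 123 (mod 1817)
11^16 ≡ 123^2 = 15129 ≡ 593 (mod 1817)
11^32 ≡ 593^2 = 351649 ≡ 968 (mod 1817)
11^64 ≡ 968^2 = 937024 ≡ 1269 (mod 1817)
11^128 ≡ 1269^2 = 1610361 ≡ 499 (mod 1817)
11^256 ≡ 499^2 = 249001 ≡ 72 (mod 1817)
11^512 ≡ 72^2 = 5184 ≡ 1550 (mod 1817)
11^1024 ≡ 1550^2 = 2402500 ≡ 426 (mod 1817)
1816 = 1024 + 512 + 256 + 16 + 8 in binary powers of 2.
So 11^1816 ≡ 426 · 1550 · 72 · 593 · 123 ≡ 1415 (mod 1817).
Since 1415 ≠ 1, base 11 is a Fermat witness: 1817 is composite.

1415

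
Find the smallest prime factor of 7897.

53

7897 is odd.
Digit sum 31, not divisible by 3.
Ends in 7: not divisible by 5.
7: 7897 = 7·1128 + 1
11: 7897 = 11·717 + 10
13: 7897 = 13·607 + 6
17: 7897 = 17·464 + 9
19: 7897 = 19·415 + 12
23: 7897 = 23·343 + 8
29: 7897 = 29·272 + 9
31: 7897 = 31·254 + 23
37: 7897 = 37·213 + 16
41: 7897 = 41·192 + 25
43: 7897 = 43·183 + 28
47: 7897 = 47·168 + 1
53: 7897 = 53·149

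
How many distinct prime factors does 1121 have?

1121 = 19 · 59
1121 = 19 · 59, which has 2 distinct prime factors.

2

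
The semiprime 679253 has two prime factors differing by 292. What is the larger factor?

Since p = q + 292, we have 679253 = q(q + 292), so q² + 292q − 679253 = 0.
Discriminant: 292² + 4·679253 = 85264 + 2717012 = 2802276; √2802276 = 1674.
q = (−292 + 1674)/2 = 691, and p = q + 292 = 983.
Check: 691 · 983 = 679253.

983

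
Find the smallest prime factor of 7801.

29

7801 is odd.
Digit sum 16, not divisible by 3.
Ends in 1: not divisible by 5.
7: 7801 = 7·1114 + 3
11: 7801 = 11·709 + 2
13: 7801 = 13·600 + 1
17: 7801 = 17·458 + 15
19: 7801 = 19·410 + 11
23: 7801 = 23·339 + 4
29: 7801 = 29·269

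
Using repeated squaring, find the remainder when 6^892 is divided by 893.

6^1 ≡ 6 (mod 893)
6^2 ≡ 6^2 = 36 ≡ 36 (mod 893)
6^4 ≡ 36^2 = 1296 ≡ 403 (mod 893)
6^8 ≡ 403^2 = 162409 ≡ 776 (mod 893)
6^16 ≡ 776^2 = 602176 ≡ 294 (mod 893)
6^32 ≡ 294^2 = 86436 ≡ 708 (mod 893)
6^64 ≡ 708^2 = 501264 ≡ 291 (mod 893)
6^128 ≡ 291^2 = 84681 ≡ 739 (mod 893)
6^256 ≡ 739^2 = 546121 ≡ 498 (mod 893)
6^512 ≡ 498^2 = 248004 ≡ 643 (mod 893)
892 = 512 + 256 + 64 + 32 + 16 + 8 + 4 in binary powers of 2.
So 6^892 ≡ 643 · 498 · 291 · 708 · 294 · 776 · 403 ≡ 291 (mod 893).
Since 291 ≠ 1, base 6 is a Fermat witness: 893 is composite.

291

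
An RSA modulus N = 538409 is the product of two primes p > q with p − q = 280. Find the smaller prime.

607

Since p = q + 280, we have 538409 = q(q + 280), so q² + 280q − 538409 = 0.
Discriminant: 280² + 4·538409 = 78400 + 2153636 = 2232036; √2232036 = 1494.
q = (−280 + 1494)/2 = 607, and p = q + 280 = 887.
Check: 607 · 887 = 538409.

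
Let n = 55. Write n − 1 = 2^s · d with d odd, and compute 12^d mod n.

55 − 1 = 54 = 2^1 · 27, so d = 27.
12^1 ≡ 12 (mod 55)
12^2 ≡ 12^2 = 144 ≡ 34 (mod 55)
12^4 ≡ 34^2 = 1156 ≡ 1 (mod 55)
12^8 ≡ 1^2 = 1 ≡ 1 (mod 55)
12^16 ≡ 1^2 = 1 ≡ 1 (mod 55)
27 = 16 + 8 + 2 + 1 in binary powers of 2.
So 12^27 ≡ 1 · 1 · 34 · 12 ≡ 23 (mod 55).
Squaring chain: 23; never reaches −1, so base 12 is a Miller–Rabin witness that 55 is composite.

23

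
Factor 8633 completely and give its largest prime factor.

8633 = 89 · 97
97 is prime.
So 8633 = 89 · 97; the largest prime factor is 97.

97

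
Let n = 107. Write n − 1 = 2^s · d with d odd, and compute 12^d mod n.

107 − 1 = 106 = 2^1 · 53, so d = 53.
12^1 ≡ 12 (mod 107)
12^2 ≡ 12^2 = 144 ≡ 37 (mod 107)
12^4 ≡ 37^2 = 1369 ≡ 85 (mod 107)
12^8 ≡ 85^2 = 7225 ≡ 56 (mod 107)
12^16 ≡ 56^2 = 3136 ≡ 33 (mod 107)
12^32 ≡ 33^2 = 1089 ≡ 19 (mod 107)
53 = 32 + 16 + 4 + 1 in binary powers of 2.
So 12^53 ≡ 19 · 33 · 85 · 12 ≡ 1 (mod 107).
Since 12^d ≡ 1 (mod 107), base 12 does not prove 107 composite.

1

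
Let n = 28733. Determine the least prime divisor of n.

28733 is odd.
Digit sum 23, not divisible by 3.
Ends in 3: not divisible by 5.
7: 28733 = 7·4104 + 5
11: 28733 = 11·2612 + 1
13: 28733 = 13·2210 + 3
17: 28733 = 17·1690 + 3
19: 28733 = 19·1512 + 5
23: 28733 = 23·1249 + 6
29: 28733 = 29·990 + 23
31: 28733 = 31·926 + 27
37: 28733 = 37·776 + 21
41: 28733 = 41·700 + 33
43: 28733 = 43·668 + 9
47: 28733 = 47·611 + 16
53: 28733 = 53·542 + 7
59: 28733 = 59·487

59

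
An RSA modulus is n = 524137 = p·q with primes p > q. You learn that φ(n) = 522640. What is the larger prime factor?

φ(n) = (p−1)(q−1) = n − (p+q) + 1, so p + q = 524137 − 522640 + 1 = 1498.
p and q are the roots of t² − 1498t + 524137 = 0.
Discriminant: 1498² − 4·524137 = 2244004 − 2096548 = 147456; √147456 = 384.
q = (1498 − 384)/2 = 557, p = (1498 + 384)/2 = 941.
Check: 557 · 941 = 524137.

941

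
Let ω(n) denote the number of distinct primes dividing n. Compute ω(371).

2

371 = 7 · 53
371 = 7 · 53, which has 2 distinct prime factors.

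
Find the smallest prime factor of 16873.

16873 is odd.
Digit sum 25, not divisible by 3.
Ends in 3: not divisible by 5.
7: 16873 = 7·2410 + 3
11: 16873 = 11·1533 + 10
13: 16873 = 13·1297 + 12
17: 16873 = 17·992 + 9
19: 16873 = 19·888 + 1
23: 16873 = 23·733 + 14
29: 16873 = 29·581 + 24
31: 16873 = 31·544 + 9
37: 16873 = 37·456 + 1
41: 16873 = 41·411 + 22
43: 16873 = 43·392 + 17
47: 16873 = 47·359

47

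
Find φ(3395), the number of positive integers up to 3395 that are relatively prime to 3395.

2304

Factor: 3395 = 5 · 7 · 97.
φ(3395) = (5−1) · (7−1) · (97−1) = 4 · 6 · 96 = 2304.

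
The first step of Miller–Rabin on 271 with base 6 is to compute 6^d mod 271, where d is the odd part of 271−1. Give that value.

271 − 1 = 270 = 2^1 · 135, so d = 135.
6^1 ≡ 6 (mod 271)
6^2 ≡ 6^2 = 36 ≡ 36 (mod 271)
6^4 ≡ 36^2 = 1296 ≡ 212 (mod 271)
6^8 ≡ 212^2 = 44944 ≡ 229 (mod 271)
6^16 ≡ 229^2 = 52441 ≡ 138 (mod 271)
6^32 ≡ 138^2 = 19044 ≡ 74 (mod 271)
6^64 ≡ 74^2 = 5476 ≡ 56 (mod 271)
6^128 ≡ 56^2 = 3136 ≡ 155 (mod 271)
135 = 128 + 4 + 2 + 1 in binary powers of 2.
So 6^135 ≡ 155 · 212 · 36 · 6 ≡ 270 (mod 271).
Since 6^d ≡ 270 (mod 271), base 6 does not prove 271 composite.

270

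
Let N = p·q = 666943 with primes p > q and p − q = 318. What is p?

Since p = q + 318, we have 666943 = q(q + 318), so q² + 318q − 666943 = 0.
Discriminant: 318² + 4·666943 = 101124 + 2667772 = 2768896; √2768896 = 1664.
q = (−318 + 1664)/2 = 673, and p = q + 318 = 991.
Check: 673 · 991 = 666943.

991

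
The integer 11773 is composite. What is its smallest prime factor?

61

11773 is odd.
Digit sum 19, not divisible by 3.
Ends in 3: not divisible by 5.
7: 11773 = 7·1681 + 6
11: 11773 = 11·1070 + 3
13: 11773 = 13·905 + 8
17: 11773 = 17·692 + 9
19: 11773 = 19·619 + 12
23: 11773 = 23·511 + 20
29: 11773 = 29·405 + 28
31: 11773 = 31·379 + 24
37: 11773 = 37·318 + 7
41: 11773 = 41·287 + 6
43: 11773 = 43·273 + 34
47: 11773 = 47·250 + 23
53: 11773 = 53·222 + 7
59: 11773 = 59·199 + 32
61: 11773 = 61·193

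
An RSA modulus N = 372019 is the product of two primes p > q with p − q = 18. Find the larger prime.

Since p = q + 18, we have 372019 = q(q + 18), so q² + 18q − 372019 = 0.
Discriminant: 18² + 4·372019 = 324 + 1488076 = 1488400; √1488400 = 1220.
q = (−18 + 1220)/2 = 601, and p = q + 18 = 619.
Check: 601 · 619 = 372019.

619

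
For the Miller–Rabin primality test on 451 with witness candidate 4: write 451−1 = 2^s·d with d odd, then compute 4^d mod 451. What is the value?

451 − 1 = 450 = 2^1 · 225, so d = 225.
4^1 ≡ 4 (mod 451)
4^2 ≡ 4^2 = 16 ≡ 16 (mod 451)
4^4 ≡ 16^2 = 256 ≡ 256 (mod 451)
4^8 ≡ 256^2 = 65536 ≡ 141 (mod 451)
4^16 ≡ 141^2 = 19881 ≡ 37 (mod 451)
4^32 ≡ 37^2 = 1369 ≡ 16 (mod 451)
4^64 ≡ 16^2 = 256 ≡ 256 (mod 451)
4^128 ≡ 256^2 = 65536 ≡ 141 (mod 451)
225 = 128 + 64 + 32 + 1 in binary powers of 2.
So 4^225 ≡ 141 · 256 · 16 · 4 ≡ 122 (mod 451).
Squaring chain: 122; never reaches −1, so base 4 is a Miller–Rabin witness that 451 is composite.

122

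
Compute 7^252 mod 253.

82

7^1 ≡ 7 (mod 253)
7^2 ≡ 7^2 = 49 ≡ 49 (mod 253)
7^4 ≡ 49^2 = 2401 ≡ 124 (mod 253)
7^8 ≡ 124^2 = 15376 ≡ 196 (mod 253)
7^16 ≡ 196^2 = 38416 ≡ 213 (mod 253)
7^32 ≡ 213^2 = 45369 ≡ 82 (mod 253)
7^64 ≡ 82^2 = 6724 ≡ 146 (mod 253)
7^128 ≡ 146^2 = 21316 ≡ 64 (mod 253)
252 = 128 + 64 + 32 + 16 + 8 + 4 in binary powers of 2.
So 7^252 ≡ 64 · 146 · 82 · 213 · 196 · 124 ≡ 82 (mod 253).
Since 82 ≠ 1, base 7 is a Fermat witness: 253 is composite.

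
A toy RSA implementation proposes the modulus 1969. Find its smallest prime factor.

11

1969 is odd.
Digit sum 25, not divisible by 3.
Ends in 9: not divisible by 5.
7: 1969 = 7·281 + 2
11: 1969 = 11·179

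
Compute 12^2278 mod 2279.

1543

12^1 ≡ 12 (mod 2279)
12^2 ≡ 12^2 = 144 ≡ 144 (mod 2279)
12^4 ≡ 144^2 = 20736 ≡ 225 (mod 2279)
12^8 ≡ 225^2 = 50625 ≡ 487 (mod 2279)
12^16 ≡ 487^2 = 237169 ≡ 153 (mod 2279)
12^32 ≡ 153^2 = 23409 ≡ 619 (mod 2279)
12^64 ≡ 619^2 = 383161 ≡ 289 (mod 2279)
12^128 ≡ 289^2 = 83521 ≡ 1477 (mod 2279)
12^256 ≡ 1477^2 = 2181529 ≡ 526 (mod 2279)
12^512 ≡ 526^2 = 276676 ≡ 917 (mod 2279)
12^1024 ≡ 917^2 = 840889 ≡ 2217 (mod 2279)
12^2048 ≡ 2217^2 = 4915089 ≡ 1565 (mod 2279)
2278 = 2048 + 128 + 64 + 32 + 4 + 2 in binary powers of 2.
So 12^2278 ≡ 1565 · 1477 · 289 · 619 · 225 · 144 ≡ 1543 (mod 2279).
Since 1543 ≠ 1, base 12 is a Fermat witness: 2279 is composite.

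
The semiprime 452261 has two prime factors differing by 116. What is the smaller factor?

Since p = q + 116, we have 452261 = q(q + 116), so q² + 116q − 452261 = 0.
Discriminant: 116² + 4·452261 = 13456 + 1809044 = 1822500; √1822500 = 1350.
q = (−116 + 1350)/2 = 617, and p = q + 116 = 733.
Check: 617 · 733 = 452261.

617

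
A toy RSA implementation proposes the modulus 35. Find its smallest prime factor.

5

35 is odd.
Digit sum 8, not divisible by 3.
Ends in 5: divisible by 5.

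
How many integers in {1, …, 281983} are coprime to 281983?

256608

Factor: 281983 = 13 · 109 · 199.
φ(281983) = (13−1) · (109−1) · (199−1) = 12 · 108 · 198 = 256608.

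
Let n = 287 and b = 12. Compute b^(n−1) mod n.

282

12^1 ≡ 12 (mod 287)
12^2 ≡ 12^2 = 144 ≡ 144 (mod 287)
12^4 ≡ 144^2 = 20736 ≡ 72 (mod 287)
12^8 ≡ 72^2 = 5184 ≡ 18 (mod 287)
12^16 ≡ 18^2 = 324 ≡ 37 (mod 287)
12^32 ≡ 37^2 = 1369 ≡ 221 (mod 287)
12^64 ≡ 221^2 = 48841 ≡ 51 (mod 287)
12^128 ≡ 51^2 = 2601 ≡ 18 (mod 287)
12^256 ≡ 18^2 = 324 ≡ 37 (mod 287)
286 = 256 + 16 + 8 + 4 + 2 in binary powers of 2.
So 12^286 ≡ 37 · 37 · 18 · 72 · 144 ≡ 282 (mod 287).
Since 282 ≠ 1, base 12 is a Fermat witness: 287 is composite.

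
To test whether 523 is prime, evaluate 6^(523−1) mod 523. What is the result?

6^1 ≡ 6 (mod 523)
6^2 ≡ 6^2 = 36 ≡ 36 (mod 523)
6^4 ≡ 36^2 = 1296 ≡ 250 (mod 523)
6^8 ≡ 250^2 = 62500 ≡ 263 (mod 523)
6^16 ≡ 263^2 = 69169 ≡ 133 (mod 523)
6^32 ≡ 133^2 = 17689 ≡ 430 (mod 523)
6^64 ≡ 430^2 = 184900 ≡ 281 (mod 523)
6^128 ≡ 281^2 = 78961 ≡ 511 (mod 523)
6^256 ≡ 511^2 = 261121 ≡ 144 (mod 523)
6^512 ≡ 144^2 = 20736 ≡ 339 (mod 523)
522 = 512 + 8 + 2 in binary powers of 2.
So 6^522 ≡ 339 · 263 · 36 ≡ 1 (mod 523).
Since the result is 1, base 6 gives no evidence that 523 is composite.

1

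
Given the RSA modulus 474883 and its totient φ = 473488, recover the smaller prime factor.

φ(n) = (p−1)(q−1) = n − (p+q) + 1, so p + q = 474883 − 473488 + 1 = 1396.
p and q are the roots of t² − 1396t + 474883 = 0.
Discriminant: 1396² − 4·474883 = 1948816 − 1899532 = 49284; √49284 = 222.
q = (1396 − 222)/2 = 587, p = (1396 + 222)/2 = 809.
Check: 587 · 809 = 474883.

587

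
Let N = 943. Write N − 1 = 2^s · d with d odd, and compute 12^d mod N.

943 − 1 = 942 = 2^1 · 471, so d = 471.
12^1 ≡ 12 (mod 943)
12^2 ≡ 12^2 = 144 ≡ 144 (mod 943)
12^4 ≡ 144^2 = 20736 ≡ 933 (mod 943)
12^8 ≡ 933^2 = 870489 ≡ 100 (mod 943)
12^16 ≡ 100^2 = 10000 ≡ 570 (mod 943)
12^32 ≡ 570^2 = 324900 ≡ 508 (mod 943)
12^64 ≡ 508^2 = 258064 ≡ 625 (mod 943)
12^128 ≡ 625^2 = 390625 ≡ 223 (mod 943)
12^256 ≡ 223^2 = 49729 ≡ 693 (mod 943)
471 = 256 + 128 + 64 + 16 + 4 + 2 + 1 in binary powers of 2.
So 12^471 ≡ 693 · 223 · 625 · 570 · 933 · 144 · 12 ≡ 671 (mod 943).
Squaring chain: 671; never reaches −1, so base 12 is a Miller–Rabin witness that 943 is composite.

671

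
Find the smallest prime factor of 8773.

8773 is odd.
Digit sum 25, not divisible by 3.
Ends in 3: not divisible by 5.
7: 8773 = 7·1253 + 2
11: 8773 = 11·797 + 6
13: 8773 = 13·674 + 11
17: 8773 = 17·516 + 1
19: 8773 = 19·461 + 14
23: 8773 = 23·381 + 10
29: 8773 = 29·302 + 15
31: 8773 = 31·283

31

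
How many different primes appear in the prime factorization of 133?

2

133 = 7 · 19
133 = 7 · 19, which has 2 distinct prime factors.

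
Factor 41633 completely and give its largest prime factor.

79

41633 = 17 · 2449
2449 = 31 · 79
79 is prime.
So 41633 = 17 · 31 · 79; the largest prime factor is 79.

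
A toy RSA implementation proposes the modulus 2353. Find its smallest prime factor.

13

2353 is odd.
Digit sum 13, not divisible by 3.
Ends in 3: not divisible by 5.
7: 2353 = 7·336 + 1
11: 2353 = 11·213 + 10
13: 2353 = 13·181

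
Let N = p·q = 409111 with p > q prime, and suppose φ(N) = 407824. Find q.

569

φ(n) = (p−1)(q−1) = n − (p+q) + 1, so p + q = 409111 − 407824 + 1 = 1288.
p and q are the roots of t² − 1288t + 409111 = 0.
Discriminant: 1288² − 4·409111 = 1658944 − 1636444 = 22500; √22500 = 150.
q = (1288 − 150)/2 = 569, p = (1288 + 150)/2 = 719.
Check: 569 · 719 = 409111.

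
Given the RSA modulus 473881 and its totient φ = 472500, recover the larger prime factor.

φ(n) = (p−1)(q−1) = n − (p+q) + 1, so p + q = 473881 − 472500 + 1 = 1382.
p and q are the roots of t² − 1382t + 473881 = 0.
Discriminant: 1382² − 4·473881 = 1909924 − 1895524 = 14400; √14400 = 120.
q = (1382 − 120)/2 = 631, p = (1382 + 120)/2 = 751.
Check: 631 · 751 = 473881.

751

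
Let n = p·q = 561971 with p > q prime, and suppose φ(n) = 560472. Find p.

φ(n) = (p−1)(q−1) = n − (p+q) + 1, so p + q = 561971 − 560472 + 1 = 1500.
p and q are the roots of t² − 1500t + 561971 = 0.
Discriminant: 1500² − 4·561971 = 2250000 − 2247884 = 2116; √2116 = 46.
q = (1500 − 46)/2 = 727, p = (1500 + 46)/2 = 773.
Check: 727 · 773 = 561971.

773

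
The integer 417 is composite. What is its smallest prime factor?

417 is odd.
Digit sum 12, divisible by 3.

3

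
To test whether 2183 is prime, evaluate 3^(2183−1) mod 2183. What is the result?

1302

3^1 ≡ 3 (mod 2183)
3^2 ≡ 3^2 = 9 ≡ 9 (mod 2183)
3^4 ≡ 9^2 = 81 ≡ 81 (mod 2183)
3^8 ≡ 81^2 = 6561 ≡ 12 (mod 2183)
3^16 ≡ 12^2 = 144 ≡ 144 (mod 2183)
3^32 ≡ 144^2 = 20736 ≡ 1089 (mod 2183)
3^64 ≡ 1089^2 = 1185921 ≡ 552 (mod 2183)
3^128 ≡ 552^2 = 304704 ≡ 1267 (mod 2183)
3^256 ≡ 1267^2 = 1605289 ≡ 784 (mod 2183)
3^512 ≡ 784^2 = 614656 ≡ 1233 (mod 2183)
3^1024 ≡ 1233^2 = 1520289 ≡ 921 (mod 2183)
3^2048 ≡ 921^2 = 848241 ≡ 1237 (mod 2183)
2182 = 2048 + 128 + 4 + 2 in binary powers of 2.
So 3^2182 ≡ 1237 · 1267 · 81 · 9 ≡ 1302 (mod 2183).
Since 1302 ≠ 1, base 3 is a Fermat witness: 2183 is composite.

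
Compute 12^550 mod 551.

463

12^1 ≡ 12 (mod 551)
12^2 ≡ 12^2 = 144 ≡ 144 (mod 551)
12^4 ≡ 144^2 = 20736 ≡ 349 (mod 551)
12^8 ≡ 349^2 = 121801 ≡ 30 (mod 551)
12^16 ≡ 30^2 = 900 ≡ 349 (mod 551)
12^32 ≡ 349^2 = 121801 ≡ 30 (mod 551)
12^64 ≡ 30^2 = 900 ≡ 349 (mod 551)
12^128 ≡ 349^2 = 121801 ≡ 30 (mod 551)
12^256 ≡ 30^2 = 900 ≡ 349 (mod 551)
12^512 ≡ 349^2 = 121801 ≡ 30 (mod 551)
550 = 512 + 32 + 4 + 2 in binary powers of 2.
So 12^550 ≡ 30 · 30 · 349 · 144 ≡ 463 (mod 551).
Since 463 ≠ 1, base 12 is a Fermat witness: 551 is composite.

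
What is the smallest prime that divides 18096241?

83

18096241 is odd.
Digit sum 31, not divisible by 3.
Ends in 1: not divisible by 5.
7: 18096241 = 7·2585177 + 2
11: 18096241 = 11·1645112 + 9
13: 18096241 = 13·1392018 + 7
17: 18096241 = 17·1064484 + 13
19: 18096241 = 19·952433 + 14
23: 18096241 = 23·786793 + 2
29: 18096241 = 29·624008 + 9
31: 18096241 = 31·583749 + 22
37: 18096241 = 37·489087 + 22
41: 18096241 = 41·441371 + 30
43: 18096241 = 43·420842 + 35
47: 18096241 = 47·385026 + 19
53: 18096241 = 53·341438 + 27
59: 18096241 = 59·306715 + 56
61: 18096241 = 61·296659 + 42
67: 18096241 = 67·270093 + 10
71: 18096241 = 71·254876 + 45
73: 18096241 = 73·247893 + 52
79: 18096241 = 79·229066 + 27
83: 18096241 = 83·218027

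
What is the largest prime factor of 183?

61

183 = 3 · 61
61 is prime.
So 183 = 3 · 61; the largest prime factor is 61.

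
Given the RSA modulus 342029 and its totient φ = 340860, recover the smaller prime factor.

φ(n) = (p−1)(q−1) = n − (p+q) + 1, so p + q = 342029 − 340860 + 1 = 1170.
p and q are the roots of t² − 1170t + 342029 = 0.
Discriminant: 1170² − 4·342029 = 1368900 − 1368116 = 784; √784 = 28.
q = (1170 − 28)/2 = 571, p = (1170 + 28)/2 = 599.
Check: 571 · 599 = 342029.

571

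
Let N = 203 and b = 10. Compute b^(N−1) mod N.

109

10^1 ≡ 10 (mod 203)
10^2 ≡ 10^2 = 100 ≡ 100 (mod 203)
10^4 ≡ 100^2 = 10000 ≡ 53 (mod 203)
10^8 ≡ 53^2 = 2809 ≡ 170 (mod 203)
10^16 ≡ 170^2 = 28900 ≡ 74 (mod 203)
10^32 ≡ 74^2 = 5476 ≡ 198 (mod 203)
10^64 ≡ 198^2 = 39204 ≡ 25 (mod 203)
10^128 ≡ 25^2 = 625 ≡ 16 (mod 203)
202 = 128 + 64 + 8 + 2 in binary powers of 2.
So 10^202 ≡ 16 · 25 · 170 · 100 ≡ 109 (mod 203).
Since 109 ≠ 1, base 10 is a Fermat witness: 203 is composite.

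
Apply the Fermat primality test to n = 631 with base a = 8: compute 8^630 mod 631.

1

8^1 ≡ 8 (mod 631)
8^2 ≡ 8^2 = 64 ≡ 64 (mod 631)
8^4 ≡ 64^2 = 4096 ≡ 310 (mod 631)
8^8 ≡ 310^2 = 96100 ≡ 188 (mod 631)
8^16 ≡ 188^2 = 35344 ≡ 8 (mod 631)
8^32 ≡ 8^2 = 64 ≡ 64 (mod 631)
8^64 ≡ 64^2 = 4096 ≡ 310 (mod 631)
8^128 ≡ 310^2 = 96100 ≡ 188 (mod 631)
8^256 ≡ 188^2 = 35344 ≡ 8 (mod 631)
8^512 ≡ 8^2 = 64 ≡ 64 (mod 631)
630 = 512 + 64 + 32 + 16 + 4 + 2 in binary powers of 2.
So 8^630 ≡ 64 · 310 · 64 · 8 · 310 · 64 ≡ 1 (mod 631).
Since the result is 1, base 8 gives no evidence that 631 is composite.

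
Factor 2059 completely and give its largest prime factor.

2059 = 29 · 71
71 is prime.
So 2059 = 29 · 71; the largest prime factor is 71.

71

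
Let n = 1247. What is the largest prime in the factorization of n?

1247 = 29 · 43
43 is prime.
So 1247 = 29 · 43; the largest prime factor is 43.

43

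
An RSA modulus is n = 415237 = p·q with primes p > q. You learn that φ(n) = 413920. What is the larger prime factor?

φ(n) = (p−1)(q−1) = n − (p+q) + 1, so p + q = 415237 − 413920 + 1 = 1318.
p and q are the roots of t² − 1318t + 415237 = 0.
Discriminant: 1318² − 4·415237 = 1737124 − 1660948 = 76176; √76176 = 276.
q = (1318 − 276)/2 = 521, p = (1318 + 276)/2 = 797.
Check: 521 · 797 = 415237.

797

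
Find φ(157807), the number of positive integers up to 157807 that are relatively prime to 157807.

Factor: 157807 = 13 · 61 · 199.
φ(157807) = (13−1) · (61−1) · (199−1) = 12 · 60 · 198 = 142560.

142560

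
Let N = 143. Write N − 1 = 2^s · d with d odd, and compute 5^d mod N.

60

143 − 1 = 142 = 2^1 · 71, so d = 71.
5^1 ≡ 5 (mod 143)
5^2 ≡ 5^2 = 25 ≡ 25 (mod 143)
5^4 ≡ 25^2 = 625 ≡ 53 (mod 143)
5^8 ≡ 53^2 = 2809 ≡ 92 (mod 143)
5^16 ≡ 92^2 = 8464 ≡ 27 (mod 143)
5^32 ≡ 27^2 = 729 ≡ 14 (mod 143)
5^64 ≡ 14^2 = 196 ≡ 53 (mod 143)
71 = 64 + 4 + 2 + 1 in binary powers of 2.
So 5^71 ≡ 53 · 53 · 25 · 5 ≡ 60 (mod 143).
Squaring chain: 60; never reaches −1, so base 5 is a Miller–Rabin witness that 143 is composite.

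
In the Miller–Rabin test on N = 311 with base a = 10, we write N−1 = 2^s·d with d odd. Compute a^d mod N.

1

311 − 1 = 310 = 2^1 · 155, so d = 155.
10^1 ≡ 10 (mod 311)
10^2 ≡ 10^2 = 100 ≡ 100 (mod 311)
10^4 ≡ 100^2 = 10000 ≡ 48 (mod 311)
10^8 ≡ 48^2 = 2304 ≡ 127 (mod 311)
10^16 ≡ 127^2 = 16129 ≡ 268 (mod 311)
10^32 ≡ 268^2 = 71824 ≡ 294 (mod 311)
10^64 ≡ 294^2 = 86436 ≡ 289 (mod 311)
10^128 ≡ 289^2 = 83521 ≡ 173 (mod 311)
155 = 128 + 16 + 8 + 2 + 1 in binary powers of 2.
So 10^155 ≡ 173 · 268 · 127 · 100 · 10 ≡ 1 (mod 311).
Since 10^d ≡ 1 (mod 311), base 10 does not prove 311 composite.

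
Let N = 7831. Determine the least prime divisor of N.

7831 is odd.
Digit sum 19, not divisible by 3.
Ends in 1: not divisible by 5.
7: 7831 = 7·1118 + 5
11: 7831 = 11·711 + 10
13: 7831 = 13·602 + 5
17: 7831 = 17·460 + 11
19: 7831 = 19·412 + 3
23: 7831 = 23·340 + 11
29: 7831 = 29·270 + 1
31: 7831 = 31·252 + 19
37: 7831 = 37·211 + 24
41: 7831 = 41·191

41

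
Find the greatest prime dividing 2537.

2537 = 43 · 59
59 is prime.
So 2537 = 43 · 59; the largest prime factor is 59.

59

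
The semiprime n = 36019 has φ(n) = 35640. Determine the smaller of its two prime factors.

φ(n) = (p−1)(q−1) = n − (p+q) + 1, so p + q = 36019 − 35640 + 1 = 380.
p and q are the roots of t² − 380t + 36019 = 0.
Discriminant: 380² − 4·36019 = 144400 − 144076 = 324; √324 = 18.
q = (380 − 18)/2 = 181, p = (380 + 18)/2 = 199.
Check: 181 · 199 = 36019.

181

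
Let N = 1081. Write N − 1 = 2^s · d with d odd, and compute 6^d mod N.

1081 − 1 = 1080 = 2^3 · 135, so d = 135.
6^1 ≡ 6 (mod 1081)
6^2 ≡ 6^2 = 36 ≡ 36 (mod 1081)
6^4 ≡ 36^2 = 1296 ≡ 215 (mod 1081)
6^8 ≡ 215^2 = 46225 ≡ 823 (mod 1081)
6^16 ≡ 823^2 = 677329 ≡ 623 (mod 1081)
6^32 ≡ 623^2 = 388129 ≡ 50 (mod 1081)
6^64 ≡ 50^2 = 2500 ≡ 338 (mod 1081)
6^128 ≡ 338^2 = 114244 ≡ 739 (mod 1081)
135 = 128 + 4 + 2 + 1 in binary powers of 2.
So 6^135 ≡ 739 · 215 · 36 · 6 ≡ 653 (mod 1081).
Squaring chain: 653 → 495 → 719; never reaches −1, so base 6 is a Miller–Rabin witness that 1081 is composite.

653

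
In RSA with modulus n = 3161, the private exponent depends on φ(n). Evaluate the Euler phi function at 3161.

Factor: 3161 = 29 · 109.
φ(3161) = (29−1) · (109−1) = 28 · 108 = 3024.

3024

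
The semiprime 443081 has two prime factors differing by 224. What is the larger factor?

787

Since p = q + 224, we have 443081 = q(q + 224), so q² + 224q − 443081 = 0.
Discriminant: 224² + 4·443081 = 50176 + 1772324 = 1822500; √1822500 = 1350.
q = (−224 + 1350)/2 = 563, and p = q + 224 = 787.
Check: 563 · 787 = 443081.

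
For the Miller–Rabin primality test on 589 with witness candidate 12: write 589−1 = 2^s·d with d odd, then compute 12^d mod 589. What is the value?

151

589 − 1 = 588 = 2^2 · 147, so d = 147.
12^1 ≡ 12 (mod 589)
12^2 ≡ 12^2 = 144 ≡ 144 (mod 589)
12^4 ≡ 144^2 = 20736 ≡ 121 (mod 589)
12^8 ≡ 121^2 = 14641 ≡ 505 (mod 589)
12^16 ≡ 505^2 = 255025 ≡ 577 (mod 589)
12^32 ≡ 577^2 = 332929 ≡ 144 (mod 589)
12^64 ≡ 144^2 = 20736 ≡ 121 (mod 589)
12^128 ≡ 121^2 = 14641 ≡ 505 (mod 589)
147 = 128 + 16 + 2 + 1 in binary powers of 2.
So 12^147 ≡ 505 · 577 · 144 · 12 ≡ 151 (mod 589).
Squaring chain: 151 → 419; never reaches −1, so base 12 is a Miller–Rabin witness that 589 is composite.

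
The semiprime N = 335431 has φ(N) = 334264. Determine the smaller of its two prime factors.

φ(n) = (p−1)(q−1) = n − (p+q) + 1, so p + q = 335431 − 334264 + 1 = 1168.
p and q are the roots of t² − 1168t + 335431 = 0.
Discriminant: 1168² − 4·335431 = 1364224 − 1341724 = 22500; √22500 = 150.
q = (1168 − 150)/2 = 509, p = (1168 + 150)/2 = 659.
Check: 509 · 659 = 335431.

509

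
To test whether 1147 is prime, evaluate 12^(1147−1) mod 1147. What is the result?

12^1 ≡ 12 (mod 1147)
12^2 ≡ 12^2 = 144 ≡ 144 (mod 1147)
12^4 ≡ 144^2 = 20736 ≡ 90 (mod 1147)
12^8 ≡ 90^2 = 8100 ≡ 71 (mod 1147)
12^16 ≡ 71^2 = 5041 ≡ 453 (mod 1147)
12^32 ≡ 453^2 = 205209 ≡ 1043 (mod 1147)
12^64 ≡ 1043^2 = 1087849 ≡ 493 (mod 1147)
12^128 ≡ 493^2 = 243049 ≡ 1032 (mod 1147)
12^256 ≡ 1032^2 = 1065024 ≡ 608 (mod 1147)
12^512 ≡ 608^2 = 369664 ≡ 330 (mod 1147)
12^1024 ≡ 330^2 = 108900 ≡ 1082 (mod 1147)
1146 = 1024 + 64 + 32 + 16 + 8 + 2 in binary powers of 2.
So 12^1146 ≡ 1082 · 493 · 1043 · 453 · 71 · 144 ≡ 1025 (mod 1147).
Since 1025 ≠ 1, base 12 is a Fermat witness: 1147 is composite.

1025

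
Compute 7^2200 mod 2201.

7^1 ≡ 7 (mod 2201)
7^2 ≡ 7^2 = 49 ≡ 49 (mod 2201)
7^4 ≡ 49^2 = 2401 ≡ 200 (mod 2201)
7^8 ≡ 200^2 = 40000 ≡ 382 (mod 2201)
7^16 ≡ 382^2 = 145924 ≡ 658 (mod 2201)
7^32 ≡ 658^2 = 432964 ≡ 1568 (mod 2201)
7^64 ≡ 1568^2 = 2458624 ≡ 107 (mod 2201)
7^128 ≡ 107^2 = 11449 ≡ 444 (mod 2201)
7^256 ≡ 444^2 = 197136 ≡ 1247 (mod 2201)
7^512 ≡ 1247^2 = 1555009 ≡ 1103 (mod 2201)
7^1024 ≡ 1103^2 = 1216609 ≡ 1657 (mod 2201)
7^2048 ≡ 1657^2 = 2745649 ≡ 1002 (mod 2201)
2200 = 2048 + 128 + 16 + 8 in binary powers of 2.
So 7^2200 ≡ 1002 · 444 · 658 · 382 ≡ 955 (mod 2201).
Since 955 ≠ 1, base 7 is a Fermat witness: 2201 is composite.

955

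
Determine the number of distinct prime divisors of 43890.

43890 = 2 · 21945
21945 = 3 · 7315
7315 = 5 · 1463
1463 = 7 · 209
209 = 11 · 19
43890 = 2 · 3 · 5 · 7 · 11 · 19, which has 6 distinct prime factors.

6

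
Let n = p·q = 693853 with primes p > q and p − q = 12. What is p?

Since p = q + 12, we have 693853 = q(q + 12), so q² + 12q − 693853 = 0.
Discriminant: 12² + 4·693853 = 144 + 2775412 = 2775556; √2775556 = 1666.
q = (−12 + 1666)/2 = 827, and p = q + 12 = 839.
Check: 827 · 839 = 693853.

839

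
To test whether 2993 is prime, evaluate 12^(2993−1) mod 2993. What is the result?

1902

12^1 ≡ 12 (mod 2993)
12^2 ≡ 12^2 = 144 ≡ 144 (mod 2993)
12^4 ≡ 144^2 = 20736 ≡ 2778 (mod 2993)
12^8 ≡ 2778^2 = 7717284 ≡ 1330 (mod 2993)
12^16 ≡ 1330^2 = 1768900 ≡ 37 (mod 2993)
12^32 ≡ 37^2 = 1369 ≡ 1369 (mod 2993)
12^64 ≡ 1369^2 = 1874161 ≡ 543 (mod 2993)
12^128 ≡ 543^2 = 294849 ≡ 1535 (mod 2993)
12^256 ≡ 1535^2 = 2356225 ≡ 734 (mod 2993)
12^512 ≡ 734^2 = 538756 ≡ 16 (mod 2993)
12^1024 ≡ 16^2 = 256 ≡ 256 (mod 2993)
12^2048 ≡ 256^2 = 65536 ≡ 2683 (mod 2993)
2992 = 2048 + 512 + 256 + 128 + 32 + 16 in binary powers of 2.
So 12^2992 ≡ 2683 · 16 · 734 · 1535 · 1369 · 37 ≡ 1902 (mod 2993).
Since 1902 ≠ 1, base 12 is a Fermat witness: 2993 is composite.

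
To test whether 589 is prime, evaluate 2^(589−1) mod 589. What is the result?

2^1 ≡ 2 (mod 589)
2^2 ≡ 2^2 = 4 ≡ 4 (mod 589)
2^4 ≡ 4^2 = 16 ≡ 16 (mod 589)
2^8 ≡ 16^2 = 256 ≡ 256 (mod 589)
2^16 ≡ 256^2 = 65536 ≡ 157 (mod 589)
2^32 ≡ 157^2 = 24649 ≡ 500 (mod 589)
2^64 ≡ 500^2 = 250000 ≡ 264 (mod 589)
2^128 ≡ 264^2 = 69696 ≡ 194 (mod 589)
2^256 ≡ 194^2 = 37636 ≡ 529 (mod 589)
2^512 ≡ 529^2 = 279841 ≡ 66 (mod 589)
588 = 512 + 64 + 8 + 4 in binary powers of 2.
So 2^588 ≡ 66 · 264 · 256 · 16 ≡ 163 (mod 589).
Since 163 ≠ 1, base 2 is a Fermat witness: 589 is composite.

163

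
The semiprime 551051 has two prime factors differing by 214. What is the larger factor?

Since p = q + 214, we have 551051 = q(q + 214), so q² + 214q − 551051 = 0.
Discriminant: 214² + 4·551051 = 45796 + 2204204 = 2250000; √2250000 = 1500.
q = (−214 + 1500)/2 = 643, and p = q + 214 = 857.
Check: 643 · 857 = 551051.

857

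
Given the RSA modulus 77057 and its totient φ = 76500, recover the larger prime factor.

307

φ(n) = (p−1)(q−1) = n − (p+q) + 1, so p + q = 77057 − 76500 + 1 = 558.
p and q are the roots of t² − 558t + 77057 = 0.
Discriminant: 558² − 4·77057 = 311364 − 308228 = 3136; √3136 = 56.
q = (558 − 56)/2 = 251, p = (558 + 56)/2 = 307.
Check: 251 · 307 = 77057.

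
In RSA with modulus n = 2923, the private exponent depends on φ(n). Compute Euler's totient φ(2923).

2808

Factor: 2923 = 37 · 79.
φ(2923) = (37−1) · (79−1) = 36 · 78 = 2808.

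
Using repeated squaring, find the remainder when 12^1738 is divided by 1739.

382

12^1 ≡ 12 (mod 1739)
12^2 ≡ 12^2 = 144 ≡ 144 (mod 1739)
12^4 ≡ 144^2 = 20736 ≡ 1607 (mod 1739)
12^8 ≡ 1607^2 = 2582449 ≡ 34 (mod 1739)
12^16 ≡ 34^2 = 1156 ≡ 1156 (mod 1739)
12^32 ≡ 1156^2 = 1336336 ≡ 784 (mod 1739)
12^64 ≡ 784^2 = 614656 ≡ 789 (mod 1739)
12^128 ≡ 789^2 = 622521 ≡ 1698 (mod 1739)
12^256 ≡ 1698^2 = 2883204 ≡ 1681 (mod 1739)
12^512 ≡ 1681^2 = 2825761 ≡ 1625 (mod 1739)
12^1024 ≡ 1625^2 = 2640625 ≡ 823 (mod 1739)
1738 = 1024 + 512 + 128 + 64 + 8 + 2 in binary powers of 2.
So 12^1738 ≡ 823 · 1625 · 1698 · 789 · 34 · 144 ≡ 382 (mod 1739).
Since 382 ≠ 1, base 12 is a Fermat witness: 1739 is composite.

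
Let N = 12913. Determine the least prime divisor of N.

12913 is odd.
Digit sum 16, not divisible by 3.
Ends in 3: not divisible by 5.
7: 12913 = 7·1844 + 5
11: 12913 = 11·1173 + 10
13: 12913 = 13·993 + 4
17: 12913 = 17·759 + 10
19: 12913 = 19·679 + 12
23: 12913 = 23·561 + 10
29: 12913 = 29·445 + 8
31: 12913 = 31·416 + 17
37: 12913 = 37·349

37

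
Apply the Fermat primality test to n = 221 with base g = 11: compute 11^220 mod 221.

11^1 ≡ 11 (mod 221)
11^2 ≡ 11^2 = 121 ≡ 121 (mod 221)
11^4 ≡ 121^2 = 14641 ≡ 55 (mod 221)
11^8 ≡ 55^2 = 3025 ≡ 152 (mod 221)
11^16 ≡ 152^2 = 23104 ≡ 120 (mod 221)
11^32 ≡ 120^2 = 14400 ≡ 35 (mod 221)
11^64 ≡ 35^2 = 1225 ≡ 120 (mod 221)
11^128 ≡ 120^2 = 14400 ≡ 35 (mod 221)
220 = 128 + 64 + 16 + 8 + 4 in binary powers of 2.
So 11^220 ≡ 35 · 120 · 120 · 152 · 55 ≡ 81 (mod 221).
Since 81 ≠ 1, base 11 is a Fermat witness: 221 is composite.

81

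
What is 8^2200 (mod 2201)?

8^1 ≡ 8 (mod 2201)
8^2 ≡ 8^2 = 64 ≡ 64 (mod 2201)
8^4 ≡ 64^2 = 4096 ≡ 1895 (mod 2201)
8^8 ≡ 1895^2 = 3591025 ≡ 1194 (mod 2201)
8^16 ≡ 1194^2 = 1425636 ≡ 1589 (mod 2201)
8^32 ≡ 1589^2 = 2524921 ≡ 374 (mod 2201)
8^64 ≡ 374^2 = 139876 ≡ 1213 (mod 2201)
8^128 ≡ 1213^2 = 1471369 ≡ 1101 (mod 2201)
8^256 ≡ 1101^2 = 1212201 ≡ 1651 (mod 2201)
8^512 ≡ 1651^2 = 2725801 ≡ 963 (mod 2201)
8^1024 ≡ 963^2 = 927369 ≡ 748 (mod 2201)
8^2048 ≡ 748^2 = 559504 ≡ 450 (mod 2201)
2200 = 2048 + 128 + 16 + 8 in binary powers of 2.
So 8^2200 ≡ 450 · 1101 · 1589 · 1194 ≡ 900 (mod 2201).
Since 900 ≠ 1, base 8 is a Fermat witness: 2201 is composite.

900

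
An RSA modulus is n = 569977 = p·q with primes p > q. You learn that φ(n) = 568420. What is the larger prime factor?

971

φ(n) = (p−1)(q−1) = n − (p+q) + 1, so p + q = 569977 − 568420 + 1 = 1558.
p and q are the roots of t² − 1558t + 569977 = 0.
Discriminant: 1558² − 4·569977 = 2427364 − 2279908 = 147456; √147456 = 384.
q = (1558 − 384)/2 = 587, p = (1558 + 384)/2 = 971.
Check: 587 · 971 = 569977.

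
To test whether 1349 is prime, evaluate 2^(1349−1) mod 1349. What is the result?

2^1 ≡ 2 (mod 1349)
2^2 ≡ 2^2 = 4 ≡ 4 (mod 1349)
2^4 ≡ 4^2 = 16 ≡ 16 (mod 1349)
2^8 ≡ 16^2 = 256 ≡ 256 (mod 1349)
2^16 ≡ 256^2 = 65536 ≡ 784 (mod 1349)
2^32 ≡ 784^2 = 614656 ≡ 861 (mod 1349)
2^64 ≡ 861^2 = 741321 ≡ 720 (mod 1349)
2^128 ≡ 720^2 = 518400 ≡ 384 (mod 1349)
2^256 ≡ 384^2 = 147456 ≡ 415 (mod 1349)
2^512 ≡ 415^2 = 172225 ≡ 902 (mod 1349)
2^1024 ≡ 902^2 = 813604 ≡ 157 (mod 1349)
1348 = 1024 + 256 + 64 + 4 in binary powers of 2.
So 2^1348 ≡ 157 · 415 · 720 · 16 ≡ 651 (mod 1349).
Since 651 ≠ 1, base 2 is a Fermat witness: 1349 is composite.

651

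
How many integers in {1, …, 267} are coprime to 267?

Factor: 267 = 3 · 89.
φ(267) = (3−1) · (89−1) = 2 · 88 = 176.

176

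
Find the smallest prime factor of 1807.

13

1807 is odd.
Digit sum 16, not divisible by 3.
Ends in 7: not divisible by 5.
7: 1807 = 7·258 + 1
11: 1807 = 11·164 + 3
13: 1807 = 13·139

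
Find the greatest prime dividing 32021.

32021 = 11 · 2911
2911 = 41 · 71
71 is prime.
So 32021 = 11 · 41 · 71; the largest prime factor is 71.

71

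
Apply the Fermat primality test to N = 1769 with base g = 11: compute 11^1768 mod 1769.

11^1 ≡ 11 (mod 1769)
11^2 ≡ 11^2 = 121 ≡ 121 (mod 1769)
11^4 ≡ 121^2 = 14641 ≡ 489 (mod 1769)
11^8 ≡ 489^2 = 239121 ≡ 306 (mod 1769)
11^16 ≡ 306^2 = 93636 ≡ 1648 (mod 1769)
11^32 ≡ 1648^2 = 2715904 ≡ 489 (mod 1769)
11^64 ≡ 489^2 = 239121 ≡ 306 (mod 1769)
11^128 ≡ 306^2 = 93636 ≡ 1648 (mod 1769)
11^256 ≡ 1648^2 = 2715904 ≡ 489 (mod 1769)
11^512 ≡ 489^2 = 239121 ≡ 306 (mod 1769)
11^1024 ≡ 306^2 = 93636 ≡ 1648 (mod 1769)
1768 = 1024 + 512 + 128 + 64 + 32 + 8 in binary powers of 2.
So 11^1768 ≡ 1648 · 306 · 1648 · 306 · 489 · 306 ≡ 489 (mod 1769).
Since 489 ≠ 1, base 11 is a Fermat witness: 1769 is composite.

489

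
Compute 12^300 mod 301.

64

12^1 ≡ 12 (mod 301)
12^2 ≡ 12^2 = 144 ≡ 144 (mod 301)
12^4 ≡ 144^2 = 20736 ≡ 268 (mod 301)
12^8 ≡ 268^2 = 71824 ≡ 186 (mod 301)
12^16 ≡ 186^2 = 34596 ≡ 282 (mod 301)
12^32 ≡ 282^2 = 79524 ≡ 60 (mod 301)
12^64 ≡ 60^2 = 3600 ≡ 289 (mod 301)
12^128 ≡ 289^2 = 83521 ≡ 144 (mod 301)
12^256 ≡ 144^2 = 20736 ≡ 268 (mod 301)
300 = 256 + 32 + 8 + 4 in binary powers of 2.
So 12^300 ≡ 268 · 60 · 186 · 268 ≡ 64 (mod 301).
Since 64 ≠ 1, base 12 is a Fermat witness: 301 is composite.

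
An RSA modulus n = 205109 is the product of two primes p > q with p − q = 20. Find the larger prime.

463

Since p = q + 20, we have 205109 = q(q + 20), so q² + 20q − 205109 = 0.
Discriminant: 20² + 4·205109 = 400 + 820436 = 820836; √820836 = 906.
q = (−20 + 906)/2 = 443, and p = q + 20 = 463.
Check: 443 · 463 = 205109.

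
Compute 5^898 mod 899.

5^1 ≡ 5 (mod 899)
5^2 ≡ 5^2 = 25 ≡ 25 (mod 899)
5^4 ≡ 25^2 = 625 ≡ 625 (mod 899)
5^8 ≡ 625^2 = 390625 ≡ 459 (mod 899)
5^16 ≡ 459^2 = 210681 ≡ 315 (mod 899)
5^32 ≡ 315^2 = 99225 ≡ 335 (mod 899)
5^64 ≡ 335^2 = 112225 ≡ 749 (mod 899)
5^128 ≡ 749^2 = 561001 ≡ 25 (mod 899)
5^256 ≡ 25^2 = 625 ≡ 625 (mod 899)
5^512 ≡ 625^2 = 390625 ≡ 459 (mod 899)
898 = 512 + 256 + 128 + 2 in binary powers of 2.
So 5^898 ≡ 459 · 625 · 25 · 25 ≡ 315 (mod 899).
Since 315 ≠ 1, base 5 is a Fermat witness: 899 is composite.

315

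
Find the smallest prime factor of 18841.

18841 is odd.
Digit sum 22, not divisible by 3.
Ends in 1: not divisible by 5.
7: 18841 = 7·2691 + 4
11: 18841 = 11·1712 + 9
13: 18841 = 13·1449 + 4
17: 18841 = 17·1108 + 5
19: 18841 = 19·991 + 12
23: 18841 = 23·819 + 4
29: 18841 = 29·649 + 20
31: 18841 = 31·607 + 24
37: 18841 = 37·509 + 8
41: 18841 = 41·459 + 22
43: 18841 = 43·438 + 7
47: 18841 = 47·400 + 41
53: 18841 = 53·355 + 26
59: 18841 = 59·319 + 20
61: 18841 = 61·308 + 53
67: 18841 = 67·281 + 14
71: 18841 = 71·265 + 26
73: 18841 = 73·258 + 7
79: 18841 = 79·238 + 39
83: 18841 = 83·227

83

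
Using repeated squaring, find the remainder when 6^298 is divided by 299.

6^1 ≡ 6 (mod 299)
6^2 ≡ 6^2 = 36 ≡ 36 (mod 299)
6^4 ≡ 36^2 = 1296 ≡ 100 (mod 299)
6^8 ≡ 100^2 = 10000 ≡ 133 (mod 299)
6^16 ≡ 133^2 = 17689 ≡ 48 (mod 299)
6^32 ≡ 48^2 = 2304 ≡ 211 (mod 299)
6^64 ≡ 211^2 = 44521 ≡ 269 (mod 299)
6^128 ≡ 269^2 = 72361 ≡ 3 (mod 299)
6^256 ≡ 3^2 = 9 ≡ 9 (mod 299)
298 = 256 + 32 + 8 + 2 in binary powers of 2.
So 6^298 ≡ 9 · 211 · 133 · 36 ≡ 121 (mod 299).
Since 121 ≠ 1, base 6 is a Fermat witness: 299 is composite.

121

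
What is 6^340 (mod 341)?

56

6^1 ≡ 6 (mod 341)
6^2 ≡ 6^2 = 36 ≡ 36 (mod 341)
6^4 ≡ 36^2 = 1296 ≡ 273 (mod 341)
6^8 ≡ 273^2 = 74529 ≡ 191 (mod 341)
6^16 ≡ 191^2 = 36481 ≡ 335 (mod 341)
6^32 ≡ 335^2 = 112225 ≡ 36 (mod 341)
6^64 ≡ 36^2 = 1296 ≡ 273 (mod 341)
6^128 ≡ 273^2 = 74529 ≡ 191 (mod 341)
6^256 ≡ 191^2 = 36481 ≡ 335 (mod 341)
340 = 256 + 64 + 16 + 4 in binary powers of 2.
So 6^340 ≡ 335 · 273 · 335 · 273 ≡ 56 (mod 341).
Since 56 ≠ 1, base 6 is a Fermat witness: 341 is composite.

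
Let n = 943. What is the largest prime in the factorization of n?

41

943 = 23 · 41
41 is prime.
So 943 = 23 · 41; the largest prime factor is 41.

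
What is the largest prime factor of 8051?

97

8051 = 83 · 97
97 is prime.
So 8051 = 83 · 97; the largest prime factor is 97.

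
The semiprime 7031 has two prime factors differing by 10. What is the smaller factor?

79

Since p = q + 10, we have 7031 = q(q + 10), so q² + 10q − 7031 = 0.
Discriminant: 10² + 4·7031 = 100 + 28124 = 28224; √28224 = 168.
q = (−10 + 168)/2 = 79, and p = q + 10 = 89.
Check: 79 · 89 = 7031.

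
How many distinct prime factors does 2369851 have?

2369851 = 11 · 215441
215441 = 17 · 12673
12673 = 19 · 667
667 = 23 · 29
2369851 = 11 · 17 · 19 · 23 · 29, which has 5 distinct prime factors.

5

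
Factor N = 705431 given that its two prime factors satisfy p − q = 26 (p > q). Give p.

853

Since p = q + 26, we have 705431 = q(q + 26), so q² + 26q − 705431 = 0.
Discriminant: 26² + 4·705431 = 676 + 2821724 = 2822400; √2822400 = 1680.
q = (−26 + 1680)/2 = 827, and p = q + 26 = 853.
Check: 827 · 853 = 705431.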